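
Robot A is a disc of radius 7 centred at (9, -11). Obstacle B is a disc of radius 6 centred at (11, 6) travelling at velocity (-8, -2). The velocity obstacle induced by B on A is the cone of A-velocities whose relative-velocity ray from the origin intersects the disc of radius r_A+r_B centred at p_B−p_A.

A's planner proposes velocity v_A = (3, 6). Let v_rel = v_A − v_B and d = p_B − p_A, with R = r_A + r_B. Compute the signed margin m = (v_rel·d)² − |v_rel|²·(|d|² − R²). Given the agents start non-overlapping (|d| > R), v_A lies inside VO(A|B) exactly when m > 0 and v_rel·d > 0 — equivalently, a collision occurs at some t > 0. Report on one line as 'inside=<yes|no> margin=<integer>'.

d = (2, 17),  |d|² = 293;  R = 7+6 = 13,  c = 293−13² = 124
v_rel = (11, 8),  |v_rel|² = 185;  v_rel·d = (11)·(2) + (8)·(17) = 158
185·t² − 316·t + 124 = 0  ⇒  m = 158² − 185·124 = 2024
m = 2024 > 0,  v_rel·d = 158 > 0  ⇒  inside

inside=yes margin=2024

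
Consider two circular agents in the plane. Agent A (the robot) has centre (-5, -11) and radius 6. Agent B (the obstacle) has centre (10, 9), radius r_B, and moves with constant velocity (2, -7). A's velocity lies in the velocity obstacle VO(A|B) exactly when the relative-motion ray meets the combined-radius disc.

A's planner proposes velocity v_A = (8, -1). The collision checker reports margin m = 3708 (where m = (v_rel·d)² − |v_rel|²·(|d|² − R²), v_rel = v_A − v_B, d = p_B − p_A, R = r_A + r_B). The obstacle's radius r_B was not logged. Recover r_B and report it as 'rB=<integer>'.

m = 3708
d = (15, 20);  v_rel = (6, 6),  |v_rel|² = 72
v_rel×d = (6)·(20) − (6)·(15) = 30
since m = R²·72 − 30²:  R² = (900 + 3708) / 72 = 64
R = √64 = 8  ⇒  r_B = 8 − 6 = 2

rB=2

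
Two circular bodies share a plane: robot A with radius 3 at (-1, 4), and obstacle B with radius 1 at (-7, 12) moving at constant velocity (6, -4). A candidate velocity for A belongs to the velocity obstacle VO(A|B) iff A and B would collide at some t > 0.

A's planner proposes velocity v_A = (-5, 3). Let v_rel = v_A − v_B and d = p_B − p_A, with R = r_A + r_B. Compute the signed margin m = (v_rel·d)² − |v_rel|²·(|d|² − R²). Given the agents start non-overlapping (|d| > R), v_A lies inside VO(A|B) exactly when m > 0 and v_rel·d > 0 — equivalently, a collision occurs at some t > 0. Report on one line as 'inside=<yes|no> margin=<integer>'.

d = (-6, 8),  |d|² = 100;  R = 3+1 = 4,  c = 100−4² = 84
v_rel = (-11, 7),  |v_rel|² = 170;  v_rel·d = (-11)·(-6) + (7)·(8) = 122
170·t² − 244·t + 84 = 0  ⇒  m = 122² − 170·84 = 604
m = 604 > 0,  v_rel·d = 122 > 0  ⇒  inside

inside=yes margin=604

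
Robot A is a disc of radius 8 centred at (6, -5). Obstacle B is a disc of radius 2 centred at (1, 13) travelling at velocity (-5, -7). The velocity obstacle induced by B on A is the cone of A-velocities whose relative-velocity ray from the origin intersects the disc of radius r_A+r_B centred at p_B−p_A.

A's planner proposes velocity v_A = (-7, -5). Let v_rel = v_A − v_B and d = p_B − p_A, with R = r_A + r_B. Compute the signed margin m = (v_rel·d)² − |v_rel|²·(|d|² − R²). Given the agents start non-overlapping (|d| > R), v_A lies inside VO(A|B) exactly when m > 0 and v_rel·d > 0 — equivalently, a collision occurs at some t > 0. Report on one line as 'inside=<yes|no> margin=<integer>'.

d = (-5, 18),  |d|² = 349;  R = 8+2 = 10,  c = 349−10² = 249
v_rel = (-2, 2),  |v_rel|² = 8;  v_rel·d = (-2)·(-5) + (2)·(18) = 46
8·t² − 92·t + 249 = 0  ⇒  m = 46² − 8·249 = 124
m = 124 > 0,  v_rel·d = 46 > 0  ⇒  inside

inside=yes margin=124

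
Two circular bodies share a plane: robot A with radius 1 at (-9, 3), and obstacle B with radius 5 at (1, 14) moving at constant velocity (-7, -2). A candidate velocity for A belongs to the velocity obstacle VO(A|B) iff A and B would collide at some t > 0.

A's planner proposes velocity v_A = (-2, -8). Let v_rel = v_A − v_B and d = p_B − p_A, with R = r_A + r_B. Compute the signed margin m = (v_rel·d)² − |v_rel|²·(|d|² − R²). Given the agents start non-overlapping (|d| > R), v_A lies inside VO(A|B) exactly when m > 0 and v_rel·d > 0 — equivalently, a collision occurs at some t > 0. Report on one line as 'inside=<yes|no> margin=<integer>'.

d = (10, 11),  |d|² = 221;  R = 1+5 = 6,  c = 221−6² = 185
v_rel = (5, -6),  |v_rel|² = 61;  v_rel·d = (5)·(10) + (-6)·(11) = -16
61·t² + 32·t + 185 = 0  ⇒  m = (-16)² − 61·185 = -11029
m = -11029 < 0,  v_rel·d = -16 < 0  ⇒  outside

inside=no margin=-11029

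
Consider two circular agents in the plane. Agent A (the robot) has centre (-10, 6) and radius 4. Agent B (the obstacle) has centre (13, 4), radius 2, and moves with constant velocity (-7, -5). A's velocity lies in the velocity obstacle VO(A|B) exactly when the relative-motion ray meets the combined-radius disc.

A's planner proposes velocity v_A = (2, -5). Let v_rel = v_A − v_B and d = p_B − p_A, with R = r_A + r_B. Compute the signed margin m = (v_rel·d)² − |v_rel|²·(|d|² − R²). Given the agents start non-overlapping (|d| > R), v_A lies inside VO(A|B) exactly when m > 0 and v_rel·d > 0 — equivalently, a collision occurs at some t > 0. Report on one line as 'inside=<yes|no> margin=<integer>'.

d = (23, -2),  |d|² = 533;  R = 4+2 = 6,  c = 533−6² = 497
v_rel = (9, 0),  |v_rel|² = 81;  v_rel·d = (9)·(23) + (0)·(-2) = 207
81·t² − 414·t + 497 = 0  ⇒  m = 207² − 81·497 = 2592
m = 2592 > 0,  v_rel·d = 207 > 0  ⇒  inside

inside=yes margin=2592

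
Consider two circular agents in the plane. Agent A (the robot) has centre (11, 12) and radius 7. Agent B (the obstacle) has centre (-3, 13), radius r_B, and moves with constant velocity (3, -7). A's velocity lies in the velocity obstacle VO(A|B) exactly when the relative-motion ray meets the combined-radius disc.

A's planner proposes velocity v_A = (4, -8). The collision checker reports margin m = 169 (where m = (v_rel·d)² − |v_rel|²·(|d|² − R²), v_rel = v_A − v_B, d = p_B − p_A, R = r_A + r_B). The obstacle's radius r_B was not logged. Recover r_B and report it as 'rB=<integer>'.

m = 169
d = (-14, 1);  v_rel = (1, -1),  |v_rel|² = 2
v_rel×d = (1)·(1) − (-1)·(-14) = -13
since m = R²·2 − (-13)²:  R² = (169 + 169) / 2 = 169
R = √169 = 13  ⇒  r_B = 13 − 7 = 6

rB=6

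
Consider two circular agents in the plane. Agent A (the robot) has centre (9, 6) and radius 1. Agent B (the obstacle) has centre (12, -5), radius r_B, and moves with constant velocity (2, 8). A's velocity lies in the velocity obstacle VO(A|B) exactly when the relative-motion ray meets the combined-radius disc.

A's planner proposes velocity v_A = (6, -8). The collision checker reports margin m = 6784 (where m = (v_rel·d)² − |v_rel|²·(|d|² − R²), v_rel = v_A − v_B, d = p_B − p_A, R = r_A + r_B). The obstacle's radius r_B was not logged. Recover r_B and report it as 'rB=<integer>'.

m = 6784
d = (3, -11);  v_rel = (4, -16),  |v_rel|² = 272
v_rel×d = (4)·(-11) − (-16)·(3) = 4
since m = R²·272 − 4²:  R² = (16 + 6784) / 272 = 25
R = √25 = 5  ⇒  r_B = 5 − 1 = 4

rB=4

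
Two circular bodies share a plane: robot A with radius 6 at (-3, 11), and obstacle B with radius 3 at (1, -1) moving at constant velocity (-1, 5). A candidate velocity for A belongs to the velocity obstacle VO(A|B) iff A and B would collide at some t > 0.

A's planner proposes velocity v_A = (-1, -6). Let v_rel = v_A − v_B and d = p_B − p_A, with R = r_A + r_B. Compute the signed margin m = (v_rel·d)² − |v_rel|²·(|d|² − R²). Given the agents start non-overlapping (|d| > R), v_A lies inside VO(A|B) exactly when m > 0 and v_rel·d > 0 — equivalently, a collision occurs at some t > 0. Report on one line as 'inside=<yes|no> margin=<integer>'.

d = (4, -12),  |d|² = 160;  R = 6+3 = 9,  c = 160−9² = 79
v_rel = (0, -11),  |v_rel|² = 121;  v_rel·d = (0)·(4) + (-11)·(-12) = 132
121·t² − 264·t + 79 = 0  ⇒  m = 132² − 121·79 = 7865
m = 7865 > 0,  v_rel·d = 132 > 0  ⇒  inside

inside=yes margin=7865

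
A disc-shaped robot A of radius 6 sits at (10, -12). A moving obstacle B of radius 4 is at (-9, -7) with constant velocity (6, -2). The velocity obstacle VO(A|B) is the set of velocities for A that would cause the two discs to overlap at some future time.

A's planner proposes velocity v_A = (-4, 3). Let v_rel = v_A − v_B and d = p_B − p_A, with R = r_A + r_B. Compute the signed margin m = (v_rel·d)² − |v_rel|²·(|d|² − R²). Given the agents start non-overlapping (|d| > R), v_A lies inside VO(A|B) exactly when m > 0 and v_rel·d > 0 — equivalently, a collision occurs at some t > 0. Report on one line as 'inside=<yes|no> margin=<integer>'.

d = (-19, 5),  |d|² = 386;  R = 6+4 = 10,  c = 386−10² = 286
v_rel = (-10, 5),  |v_rel|² = 125;  v_rel·d = (-10)·(-19) + (5)·(5) = 215
125·t² − 430·t + 286 = 0  ⇒  m = 215² − 125·286 = 10475
m = 10475 > 0,  v_rel·d = 215 > 0  ⇒  inside

inside=yes margin=10475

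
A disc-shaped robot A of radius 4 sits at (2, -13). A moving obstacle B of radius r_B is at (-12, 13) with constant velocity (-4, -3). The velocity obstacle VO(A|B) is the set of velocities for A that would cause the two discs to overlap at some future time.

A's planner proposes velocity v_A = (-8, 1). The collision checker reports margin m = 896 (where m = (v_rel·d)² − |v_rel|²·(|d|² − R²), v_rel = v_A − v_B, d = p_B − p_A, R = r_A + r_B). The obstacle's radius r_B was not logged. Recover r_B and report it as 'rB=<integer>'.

m = 896
d = (-14, 26);  v_rel = (-4, 4),  |v_rel|² = 32
v_rel×d = (-4)·(26) − (4)·(-14) = -48
since m = R²·32 − (-48)²:  R² = (2304 + 896) / 32 = 100
R = √100 = 10  ⇒  r_B = 10 − 4 = 6

rB=6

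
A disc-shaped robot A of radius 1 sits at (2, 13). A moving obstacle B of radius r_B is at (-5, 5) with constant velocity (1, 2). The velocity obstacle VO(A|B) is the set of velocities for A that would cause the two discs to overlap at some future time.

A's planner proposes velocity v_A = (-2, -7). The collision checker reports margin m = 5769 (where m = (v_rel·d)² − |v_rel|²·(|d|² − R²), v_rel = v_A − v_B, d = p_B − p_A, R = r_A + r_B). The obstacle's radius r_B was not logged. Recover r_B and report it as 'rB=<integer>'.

m = 5769
d = (-7, -8);  v_rel = (-3, -9),  |v_rel|² = 90
v_rel×d = (-3)·(-8) − (-9)·(-7) = -39
since m = R²·90 − (-39)²:  R² = (1521 + 5769) / 90 = 81
R = √81 = 9  ⇒  r_B = 9 − 1 = 8

rB=8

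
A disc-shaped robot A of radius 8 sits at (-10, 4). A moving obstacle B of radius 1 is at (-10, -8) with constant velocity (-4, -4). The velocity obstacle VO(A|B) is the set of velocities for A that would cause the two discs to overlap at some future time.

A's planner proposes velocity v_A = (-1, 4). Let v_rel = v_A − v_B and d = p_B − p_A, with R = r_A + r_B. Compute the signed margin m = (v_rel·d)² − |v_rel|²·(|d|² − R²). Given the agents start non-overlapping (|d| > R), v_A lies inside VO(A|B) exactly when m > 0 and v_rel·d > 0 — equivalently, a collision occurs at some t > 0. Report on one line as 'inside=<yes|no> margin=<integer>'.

d = (0, -12),  |d|² = 144;  R = 8+1 = 9,  c = 144−9² = 63
v_rel = (3, 8),  |v_rel|² = 73;  v_rel·d = (3)·(0) + (8)·(-12) = -96
73·t² + 192·t + 63 = 0  ⇒  m = (-96)² − 73·63 = 4617
m = 4617 > 0,  v_rel·d = -96 < 0  ⇒  outside

inside=no margin=4617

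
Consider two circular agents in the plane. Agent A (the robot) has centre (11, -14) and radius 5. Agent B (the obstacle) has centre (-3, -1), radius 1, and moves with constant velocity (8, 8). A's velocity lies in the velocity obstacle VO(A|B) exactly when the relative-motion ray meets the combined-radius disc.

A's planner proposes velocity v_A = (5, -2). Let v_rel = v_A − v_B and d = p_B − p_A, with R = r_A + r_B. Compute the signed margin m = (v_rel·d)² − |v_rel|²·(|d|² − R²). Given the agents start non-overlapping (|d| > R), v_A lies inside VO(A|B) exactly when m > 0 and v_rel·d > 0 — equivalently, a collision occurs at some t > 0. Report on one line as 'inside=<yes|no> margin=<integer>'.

d = (-14, 13),  |d|² = 365;  R = 5+1 = 6,  c = 365−6² = 329
v_rel = (-3, -10),  |v_rel|² = 109;  v_rel·d = (-3)·(-14) + (-10)·(13) = -88
109·t² + 176·t + 329 = 0  ⇒  m = (-88)² − 109·329 = -28117
m = -28117 < 0,  v_rel·d = -88 < 0  ⇒  outside

inside=no margin=-28117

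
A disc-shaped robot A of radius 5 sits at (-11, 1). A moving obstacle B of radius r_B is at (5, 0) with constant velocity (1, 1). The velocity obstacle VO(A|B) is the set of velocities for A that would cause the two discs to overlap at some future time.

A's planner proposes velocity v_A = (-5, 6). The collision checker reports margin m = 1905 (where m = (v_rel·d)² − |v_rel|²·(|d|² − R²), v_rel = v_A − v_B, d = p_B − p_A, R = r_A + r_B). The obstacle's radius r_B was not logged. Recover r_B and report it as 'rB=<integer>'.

m = 1905
d = (16, -1);  v_rel = (-6, 5),  |v_rel|² = 61
v_rel×d = (-6)·(-1) − (5)·(16) = -74
since m = R²·61 − (-74)²:  R² = (5476 + 1905) / 61 = 121
R = √121 = 11  ⇒  r_B = 11 − 5 = 6

rB=6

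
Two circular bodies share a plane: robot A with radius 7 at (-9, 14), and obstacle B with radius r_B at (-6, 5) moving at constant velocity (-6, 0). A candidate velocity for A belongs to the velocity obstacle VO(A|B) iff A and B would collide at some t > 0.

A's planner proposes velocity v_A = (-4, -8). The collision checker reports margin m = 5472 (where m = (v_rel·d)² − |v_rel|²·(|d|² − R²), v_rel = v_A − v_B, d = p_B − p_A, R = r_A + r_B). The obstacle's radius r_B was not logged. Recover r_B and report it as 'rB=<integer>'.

m = 5472
d = (3, -9);  v_rel = (2, -8),  |v_rel|² = 68
v_rel×d = (2)·(-9) − (-8)·(3) = 6
since m = R²·68 − 6²:  R² = (36 + 5472) / 68 = 81
R = √81 = 9  ⇒  r_B = 9 − 7 = 2

rB=2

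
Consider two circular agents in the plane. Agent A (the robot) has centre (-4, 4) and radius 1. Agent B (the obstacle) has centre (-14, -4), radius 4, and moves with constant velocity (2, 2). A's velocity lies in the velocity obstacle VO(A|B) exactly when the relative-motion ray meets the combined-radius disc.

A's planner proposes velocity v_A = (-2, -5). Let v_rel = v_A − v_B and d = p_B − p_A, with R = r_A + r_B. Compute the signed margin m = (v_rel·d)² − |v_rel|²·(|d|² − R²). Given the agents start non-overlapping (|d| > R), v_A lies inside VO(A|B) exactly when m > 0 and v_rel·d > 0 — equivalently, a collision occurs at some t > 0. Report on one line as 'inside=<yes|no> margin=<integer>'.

d = (-10, -8),  |d|² = 164;  R = 1+4 = 5,  c = 164−5² = 139
v_rel = (-4, -7),  |v_rel|² = 65;  v_rel·d = (-4)·(-10) + (-7)·(-8) = 96
65·t² − 192·t + 139 = 0  ⇒  m = 96² − 65·139 = 181
m = 181 > 0,  v_rel·d = 96 > 0  ⇒  inside

inside=yes margin=181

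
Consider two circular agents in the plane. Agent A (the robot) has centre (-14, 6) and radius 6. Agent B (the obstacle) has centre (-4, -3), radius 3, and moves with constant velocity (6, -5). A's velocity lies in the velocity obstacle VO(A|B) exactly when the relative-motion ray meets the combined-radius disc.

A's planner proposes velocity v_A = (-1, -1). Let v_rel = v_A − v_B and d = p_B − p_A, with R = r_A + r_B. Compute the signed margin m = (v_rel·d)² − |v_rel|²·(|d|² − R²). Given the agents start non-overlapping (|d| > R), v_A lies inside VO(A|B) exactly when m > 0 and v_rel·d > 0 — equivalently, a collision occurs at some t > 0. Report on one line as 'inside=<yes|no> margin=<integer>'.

d = (10, -9),  |d|² = 181;  R = 6+3 = 9,  c = 181−9² = 100
v_rel = (-7, 4),  |v_rel|² = 65;  v_rel·d = (-7)·(10) + (4)·(-9) = -106
65·t² + 212·t + 100 = 0  ⇒  m = (-106)² − 65·100 = 4736
m = 4736 > 0,  v_rel·d = -106 < 0  ⇒  outside

inside=no margin=4736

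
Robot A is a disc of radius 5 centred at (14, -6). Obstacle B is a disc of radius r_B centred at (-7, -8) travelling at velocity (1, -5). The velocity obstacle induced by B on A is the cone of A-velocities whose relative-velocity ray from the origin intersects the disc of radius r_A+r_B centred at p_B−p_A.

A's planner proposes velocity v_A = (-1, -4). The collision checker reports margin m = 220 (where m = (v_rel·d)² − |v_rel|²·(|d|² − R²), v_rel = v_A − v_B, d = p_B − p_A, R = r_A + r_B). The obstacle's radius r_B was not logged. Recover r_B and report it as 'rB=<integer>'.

m = 220
d = (-21, -2);  v_rel = (-2, 1),  |v_rel|² = 5
v_rel×d = (-2)·(-2) − (1)·(-21) = 25
since m = R²·5 − 25²:  R² = (625 + 220) / 5 = 169
R = √169 = 13  ⇒  r_B = 13 − 5 = 8

rB=8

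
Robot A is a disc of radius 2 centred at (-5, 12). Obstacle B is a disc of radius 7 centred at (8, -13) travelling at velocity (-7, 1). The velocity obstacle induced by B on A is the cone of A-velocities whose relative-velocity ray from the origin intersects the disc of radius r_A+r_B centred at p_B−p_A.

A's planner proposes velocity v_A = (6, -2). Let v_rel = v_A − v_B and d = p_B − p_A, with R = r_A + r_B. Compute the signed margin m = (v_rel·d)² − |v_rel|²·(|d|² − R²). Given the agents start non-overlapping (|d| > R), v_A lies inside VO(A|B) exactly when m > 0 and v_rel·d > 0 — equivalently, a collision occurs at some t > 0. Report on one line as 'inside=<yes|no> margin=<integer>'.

d = (13, -25),  |d|² = 794;  R = 2+7 = 9,  c = 794−9² = 713
v_rel = (13, -3),  |v_rel|² = 178;  v_rel·d = (13)·(13) + (-3)·(-25) = 244
178·t² − 488·t + 713 = 0  ⇒  m = 244² − 178·713 = -67378
m = -67378 < 0,  v_rel·d = 244 > 0  ⇒  outside

inside=no margin=-67378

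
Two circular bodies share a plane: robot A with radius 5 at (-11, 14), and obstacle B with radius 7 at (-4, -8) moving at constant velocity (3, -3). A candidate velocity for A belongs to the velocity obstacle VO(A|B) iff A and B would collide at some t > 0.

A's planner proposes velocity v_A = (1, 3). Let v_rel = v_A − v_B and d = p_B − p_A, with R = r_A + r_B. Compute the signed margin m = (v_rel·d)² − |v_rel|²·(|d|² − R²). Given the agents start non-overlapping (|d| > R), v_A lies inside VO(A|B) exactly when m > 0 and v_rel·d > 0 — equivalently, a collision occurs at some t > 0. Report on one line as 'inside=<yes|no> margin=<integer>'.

d = (7, -22),  |d|² = 533;  R = 5+7 = 12,  c = 533−12² = 389
v_rel = (-2, 6),  |v_rel|² = 40;  v_rel·d = (-2)·(7) + (6)·(-22) = -146
40·t² + 292·t + 389 = 0  ⇒  m = (-146)² − 40·389 = 5756
m = 5756 > 0,  v_rel·d = -146 < 0  ⇒  outside

inside=no margin=5756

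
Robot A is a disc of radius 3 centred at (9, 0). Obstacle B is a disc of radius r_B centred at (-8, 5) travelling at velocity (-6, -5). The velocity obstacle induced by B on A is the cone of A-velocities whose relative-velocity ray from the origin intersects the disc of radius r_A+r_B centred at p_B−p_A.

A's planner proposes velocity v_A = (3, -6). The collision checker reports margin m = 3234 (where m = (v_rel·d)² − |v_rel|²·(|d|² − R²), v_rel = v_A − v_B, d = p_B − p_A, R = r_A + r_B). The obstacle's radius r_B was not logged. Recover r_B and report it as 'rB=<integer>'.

m = 3234
d = (-17, 5);  v_rel = (9, -1),  |v_rel|² = 82
v_rel×d = (9)·(5) − (-1)·(-17) = 28
since m = R²·82 − 28²:  R² = (784 + 3234) / 82 = 49
R = √49 = 7  ⇒  r_B = 7 − 3 = 4

rB=4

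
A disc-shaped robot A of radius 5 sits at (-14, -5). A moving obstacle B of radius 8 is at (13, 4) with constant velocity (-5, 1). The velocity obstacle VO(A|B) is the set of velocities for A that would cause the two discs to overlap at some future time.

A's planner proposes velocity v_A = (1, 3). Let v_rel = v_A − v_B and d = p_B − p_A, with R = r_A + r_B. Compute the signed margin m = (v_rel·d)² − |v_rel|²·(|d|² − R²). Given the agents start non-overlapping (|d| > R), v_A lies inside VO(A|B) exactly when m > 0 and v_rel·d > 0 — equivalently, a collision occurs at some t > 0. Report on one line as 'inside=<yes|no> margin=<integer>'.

d = (27, 9),  |d|² = 810;  R = 5+8 = 13,  c = 810−13² = 641
v_rel = (6, 2),  |v_rel|² = 40;  v_rel·d = (6)·(27) + (2)·(9) = 180
40·t² − 360·t + 641 = 0  ⇒  m = 180² − 40·641 = 6760
m = 6760 > 0,  v_rel·d = 180 > 0  ⇒  inside

inside=yes margin=6760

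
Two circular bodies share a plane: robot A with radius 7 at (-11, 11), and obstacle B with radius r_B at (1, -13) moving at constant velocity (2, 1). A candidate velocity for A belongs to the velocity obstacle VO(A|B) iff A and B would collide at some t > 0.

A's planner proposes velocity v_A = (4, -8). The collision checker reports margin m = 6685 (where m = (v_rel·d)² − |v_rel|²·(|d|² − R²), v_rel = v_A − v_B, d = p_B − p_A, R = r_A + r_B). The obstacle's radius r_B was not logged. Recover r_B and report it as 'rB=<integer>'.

m = 6685
d = (12, -24);  v_rel = (2, -9),  |v_rel|² = 85
v_rel×d = (2)·(-24) − (-9)·(12) = 60
since m = R²·85 − 60²:  R² = (3600 + 6685) / 85 = 121
R = √121 = 11  ⇒  r_B = 11 − 7 = 4

rB=4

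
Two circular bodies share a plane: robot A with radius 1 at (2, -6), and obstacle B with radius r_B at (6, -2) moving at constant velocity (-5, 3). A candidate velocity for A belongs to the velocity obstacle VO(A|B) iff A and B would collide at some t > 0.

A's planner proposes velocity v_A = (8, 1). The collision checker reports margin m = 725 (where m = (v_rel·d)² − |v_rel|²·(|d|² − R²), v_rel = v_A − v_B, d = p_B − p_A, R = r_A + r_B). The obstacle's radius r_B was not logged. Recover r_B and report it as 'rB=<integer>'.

m = 725
d = (4, 4);  v_rel = (13, -2),  |v_rel|² = 173
v_rel×d = (13)·(4) − (-2)·(4) = 60
since m = R²·173 − 60²:  R² = (3600 + 725) / 173 = 25
R = √25 = 5  ⇒  r_B = 5 − 1 = 4

rB=4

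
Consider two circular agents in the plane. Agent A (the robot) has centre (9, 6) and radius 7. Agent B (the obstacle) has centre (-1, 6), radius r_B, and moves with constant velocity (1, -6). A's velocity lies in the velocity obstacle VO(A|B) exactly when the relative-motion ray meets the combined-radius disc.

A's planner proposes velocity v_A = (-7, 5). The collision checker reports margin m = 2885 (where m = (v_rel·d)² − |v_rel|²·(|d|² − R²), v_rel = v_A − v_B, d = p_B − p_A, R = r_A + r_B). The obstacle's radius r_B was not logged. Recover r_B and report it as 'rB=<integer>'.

m = 2885
d = (-10, 0);  v_rel = (-8, 11),  |v_rel|² = 185
v_rel×d = (-8)·(0) − (11)·(-10) = 110
since m = R²·185 − 110²:  R² = (12100 + 2885) / 185 = 81
R = √81 = 9  ⇒  r_B = 9 − 7 = 2

rB=2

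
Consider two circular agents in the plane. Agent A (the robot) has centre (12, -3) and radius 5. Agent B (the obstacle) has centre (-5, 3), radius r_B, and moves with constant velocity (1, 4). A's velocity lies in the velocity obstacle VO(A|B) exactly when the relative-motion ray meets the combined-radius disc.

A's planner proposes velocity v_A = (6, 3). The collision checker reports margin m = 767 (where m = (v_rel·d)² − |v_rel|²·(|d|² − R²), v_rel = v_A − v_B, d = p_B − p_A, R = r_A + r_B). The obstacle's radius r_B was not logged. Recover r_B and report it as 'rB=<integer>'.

m = 767
d = (-17, 6);  v_rel = (5, -1),  |v_rel|² = 26
v_rel×d = (5)·(6) − (-1)·(-17) = 13
since m = R²·26 − 13²:  R² = (169 + 767) / 26 = 36
R = √36 = 6  ⇒  r_B = 6 − 5 = 1

rB=1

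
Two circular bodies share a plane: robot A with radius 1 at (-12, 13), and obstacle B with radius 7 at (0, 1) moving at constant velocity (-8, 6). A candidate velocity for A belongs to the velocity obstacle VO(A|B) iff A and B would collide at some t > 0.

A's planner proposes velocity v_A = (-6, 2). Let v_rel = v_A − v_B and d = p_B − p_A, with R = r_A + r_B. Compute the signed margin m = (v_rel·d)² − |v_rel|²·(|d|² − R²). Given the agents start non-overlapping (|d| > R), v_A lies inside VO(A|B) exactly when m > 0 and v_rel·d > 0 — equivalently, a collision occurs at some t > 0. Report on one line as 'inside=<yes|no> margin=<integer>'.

d = (12, -12),  |d|² = 288;  R = 1+7 = 8,  c = 288−8² = 224
v_rel = (2, -4),  |v_rel|² = 20;  v_rel·d = (2)·(12) + (-4)·(-12) = 72
20·t² − 144·t + 224 = 0  ⇒  m = 72² − 20·224 = 704
m = 704 > 0,  v_rel·d = 72 > 0  ⇒  inside

inside=yes margin=704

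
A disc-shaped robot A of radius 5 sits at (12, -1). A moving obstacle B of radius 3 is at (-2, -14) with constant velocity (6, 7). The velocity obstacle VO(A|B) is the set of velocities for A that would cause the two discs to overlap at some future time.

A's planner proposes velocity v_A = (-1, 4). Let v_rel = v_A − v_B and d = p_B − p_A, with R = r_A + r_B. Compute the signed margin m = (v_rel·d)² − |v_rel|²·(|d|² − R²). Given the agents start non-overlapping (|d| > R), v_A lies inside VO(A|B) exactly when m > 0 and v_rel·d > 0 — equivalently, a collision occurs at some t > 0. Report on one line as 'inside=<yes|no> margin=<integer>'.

d = (-14, -13),  |d|² = 365;  R = 5+3 = 8,  c = 365−8² = 301
v_rel = (-7, -3),  |v_rel|² = 58;  v_rel·d = (-7)·(-14) + (-3)·(-13) = 137
58·t² − 274·t + 301 = 0  ⇒  m = 137² − 58·301 = 1311
m = 1311 > 0,  v_rel·d = 137 > 0  ⇒  inside

inside=yes margin=1311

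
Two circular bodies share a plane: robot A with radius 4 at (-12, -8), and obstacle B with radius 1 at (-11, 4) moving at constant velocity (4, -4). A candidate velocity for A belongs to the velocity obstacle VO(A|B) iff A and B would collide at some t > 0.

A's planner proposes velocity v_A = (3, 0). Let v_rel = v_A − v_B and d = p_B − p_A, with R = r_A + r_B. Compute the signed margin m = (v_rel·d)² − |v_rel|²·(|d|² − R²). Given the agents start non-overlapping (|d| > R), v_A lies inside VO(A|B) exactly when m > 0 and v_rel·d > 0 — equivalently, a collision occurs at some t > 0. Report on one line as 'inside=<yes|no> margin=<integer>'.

d = (1, 12),  |d|² = 145;  R = 4+1 = 5,  c = 145−5² = 120
v_rel = (-1, 4),  |v_rel|² = 17;  v_rel·d = (-1)·(1) + (4)·(12) = 47
17·t² − 94·t + 120 = 0  ⇒  m = 47² − 17·120 = 169
m = 169 > 0,  v_rel·d = 47 > 0  ⇒  inside

inside=yes margin=169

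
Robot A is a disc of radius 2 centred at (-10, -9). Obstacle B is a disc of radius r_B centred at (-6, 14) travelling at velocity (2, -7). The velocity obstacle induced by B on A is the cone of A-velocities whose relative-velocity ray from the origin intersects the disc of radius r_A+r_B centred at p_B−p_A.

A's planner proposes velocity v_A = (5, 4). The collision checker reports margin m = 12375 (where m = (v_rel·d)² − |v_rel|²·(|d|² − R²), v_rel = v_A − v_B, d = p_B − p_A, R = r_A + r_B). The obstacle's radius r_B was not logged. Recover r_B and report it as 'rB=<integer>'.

m = 12375
d = (4, 23);  v_rel = (3, 11),  |v_rel|² = 130
v_rel×d = (3)·(23) − (11)·(4) = 25
since m = R²·130 − 25²:  R² = (625 + 12375) / 130 = 100
R = √100 = 10  ⇒  r_B = 10 − 2 = 8

rB=8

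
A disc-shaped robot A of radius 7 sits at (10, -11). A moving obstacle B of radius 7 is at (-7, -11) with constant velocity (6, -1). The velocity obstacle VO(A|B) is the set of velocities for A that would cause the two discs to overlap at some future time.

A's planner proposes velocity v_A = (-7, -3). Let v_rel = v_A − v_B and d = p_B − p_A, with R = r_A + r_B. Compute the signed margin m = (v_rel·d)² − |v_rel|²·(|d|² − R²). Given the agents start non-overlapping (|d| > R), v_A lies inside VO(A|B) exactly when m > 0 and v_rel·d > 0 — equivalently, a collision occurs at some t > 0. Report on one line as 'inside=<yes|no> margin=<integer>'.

d = (-17, 0),  |d|² = 289;  R = 7+7 = 14,  c = 289−14² = 93
v_rel = (-13, -2),  |v_rel|² = 173;  v_rel·d = (-13)·(-17) + (-2)·(0) = 221
173·t² − 442·t + 93 = 0  ⇒  m = 221² − 173·93 = 32752
m = 32752 > 0,  v_rel·d = 221 > 0  ⇒  inside

inside=yes margin=32752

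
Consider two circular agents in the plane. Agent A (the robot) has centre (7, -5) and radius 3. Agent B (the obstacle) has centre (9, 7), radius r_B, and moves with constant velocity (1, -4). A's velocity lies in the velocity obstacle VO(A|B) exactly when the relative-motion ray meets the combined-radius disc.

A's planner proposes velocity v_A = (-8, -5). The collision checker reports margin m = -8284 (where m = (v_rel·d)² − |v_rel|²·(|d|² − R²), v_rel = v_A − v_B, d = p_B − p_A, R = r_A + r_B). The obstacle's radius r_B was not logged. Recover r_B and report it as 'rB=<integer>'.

m = -8284
d = (2, 12);  v_rel = (-9, -1),  |v_rel|² = 82
v_rel×d = (-9)·(12) − (-1)·(2) = -106
since m = R²·82 − (-106)²:  R² = (11236 + -8284) / 82 = 36
R = √36 = 6  ⇒  r_B = 6 − 3 = 3

rB=3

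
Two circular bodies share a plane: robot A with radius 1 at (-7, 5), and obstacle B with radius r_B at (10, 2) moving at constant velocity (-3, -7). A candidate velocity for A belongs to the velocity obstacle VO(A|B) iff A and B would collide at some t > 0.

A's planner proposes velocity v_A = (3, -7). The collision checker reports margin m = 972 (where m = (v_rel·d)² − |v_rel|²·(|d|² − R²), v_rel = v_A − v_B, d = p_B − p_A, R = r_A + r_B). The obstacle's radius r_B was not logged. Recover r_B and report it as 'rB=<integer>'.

m = 972
d = (17, -3);  v_rel = (6, 0),  |v_rel|² = 36
v_rel×d = (6)·(-3) − (0)·(17) = -18
since m = R²·36 − (-18)²:  R² = (324 + 972) / 36 = 36
R = √36 = 6  ⇒  r_B = 6 − 1 = 5

rB=5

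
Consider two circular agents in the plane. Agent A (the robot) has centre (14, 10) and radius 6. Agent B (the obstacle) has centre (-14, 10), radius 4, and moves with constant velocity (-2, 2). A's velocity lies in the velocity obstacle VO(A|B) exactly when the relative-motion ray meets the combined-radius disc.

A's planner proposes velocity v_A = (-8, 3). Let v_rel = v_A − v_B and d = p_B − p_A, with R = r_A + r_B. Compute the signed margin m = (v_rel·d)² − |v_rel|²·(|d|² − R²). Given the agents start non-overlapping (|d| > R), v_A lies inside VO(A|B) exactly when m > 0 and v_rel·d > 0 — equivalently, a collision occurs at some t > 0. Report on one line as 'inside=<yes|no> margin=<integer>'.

d = (-28, 0),  |d|² = 784;  R = 6+4 = 10,  c = 784−10² = 684
v_rel = (-6, 1),  |v_rel|² = 37;  v_rel·d = (-6)·(-28) + (1)·(0) = 168
37·t² − 336·t + 684 = 0  ⇒  m = 168² − 37·684 = 2916
m = 2916 > 0,  v_rel·d = 168 > 0  ⇒  inside

inside=yes margin=2916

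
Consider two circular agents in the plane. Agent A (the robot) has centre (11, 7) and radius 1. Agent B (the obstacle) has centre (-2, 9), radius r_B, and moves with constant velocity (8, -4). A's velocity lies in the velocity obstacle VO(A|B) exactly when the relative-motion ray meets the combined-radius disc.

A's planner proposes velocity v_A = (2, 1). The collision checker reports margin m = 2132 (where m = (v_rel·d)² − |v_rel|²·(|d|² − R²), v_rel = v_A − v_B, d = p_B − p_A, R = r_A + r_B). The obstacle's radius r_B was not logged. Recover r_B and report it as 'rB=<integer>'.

m = 2132
d = (-13, 2);  v_rel = (-6, 5),  |v_rel|² = 61
v_rel×d = (-6)·(2) − (5)·(-13) = 53
since m = R²·61 − 53²:  R² = (2809 + 2132) / 61 = 81
R = √81 = 9  ⇒  r_B = 9 − 1 = 8

rB=8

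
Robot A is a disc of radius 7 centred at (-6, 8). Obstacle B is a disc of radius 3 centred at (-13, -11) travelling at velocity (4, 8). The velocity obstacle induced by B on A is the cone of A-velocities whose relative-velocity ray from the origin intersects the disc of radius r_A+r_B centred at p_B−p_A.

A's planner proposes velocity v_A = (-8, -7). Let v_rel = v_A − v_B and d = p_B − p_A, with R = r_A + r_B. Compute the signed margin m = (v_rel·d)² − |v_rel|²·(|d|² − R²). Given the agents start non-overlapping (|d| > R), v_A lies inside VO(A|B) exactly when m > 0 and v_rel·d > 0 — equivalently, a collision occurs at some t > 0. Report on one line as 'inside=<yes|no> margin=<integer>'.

d = (-7, -19),  |d|² = 410;  R = 7+3 = 10,  c = 410−10² = 310
v_rel = (-12, -15),  |v_rel|² = 369;  v_rel·d = (-12)·(-7) + (-15)·(-19) = 369
369·t² − 738·t + 310 = 0  ⇒  m = 369² − 369·310 = 21771
m = 21771 > 0,  v_rel·d = 369 > 0  ⇒  inside

inside=yes margin=21771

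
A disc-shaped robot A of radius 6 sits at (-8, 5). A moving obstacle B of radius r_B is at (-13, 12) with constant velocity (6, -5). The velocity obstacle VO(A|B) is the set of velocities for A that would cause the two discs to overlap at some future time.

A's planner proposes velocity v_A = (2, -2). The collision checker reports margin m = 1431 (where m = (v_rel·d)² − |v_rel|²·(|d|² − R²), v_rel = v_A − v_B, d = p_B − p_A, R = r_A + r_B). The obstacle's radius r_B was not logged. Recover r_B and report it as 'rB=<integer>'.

m = 1431
d = (-5, 7);  v_rel = (-4, 3),  |v_rel|² = 25
v_rel×d = (-4)·(7) − (3)·(-5) = -13
since m = R²·25 − (-13)²:  R² = (169 + 1431) / 25 = 64
R = √64 = 8  ⇒  r_B = 8 − 6 = 2

rB=2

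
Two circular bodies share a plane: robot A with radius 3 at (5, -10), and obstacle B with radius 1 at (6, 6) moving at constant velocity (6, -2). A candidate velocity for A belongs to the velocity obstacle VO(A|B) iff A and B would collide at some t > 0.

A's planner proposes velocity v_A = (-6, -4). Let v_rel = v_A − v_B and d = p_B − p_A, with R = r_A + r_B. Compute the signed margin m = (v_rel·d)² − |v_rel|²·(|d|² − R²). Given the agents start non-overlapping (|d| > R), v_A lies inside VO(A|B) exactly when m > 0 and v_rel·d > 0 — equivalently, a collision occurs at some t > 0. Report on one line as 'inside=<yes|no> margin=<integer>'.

d = (1, 16),  |d|² = 257;  R = 3+1 = 4,  c = 257−4² = 241
v_rel = (-12, -2),  |v_rel|² = 148;  v_rel·d = (-12)·(1) + (-2)·(16) = -44
148·t² + 88·t + 241 = 0  ⇒  m = (-44)² − 148·241 = -33732
m = -33732 < 0,  v_rel·d = -44 < 0  ⇒  outside

inside=no margin=-33732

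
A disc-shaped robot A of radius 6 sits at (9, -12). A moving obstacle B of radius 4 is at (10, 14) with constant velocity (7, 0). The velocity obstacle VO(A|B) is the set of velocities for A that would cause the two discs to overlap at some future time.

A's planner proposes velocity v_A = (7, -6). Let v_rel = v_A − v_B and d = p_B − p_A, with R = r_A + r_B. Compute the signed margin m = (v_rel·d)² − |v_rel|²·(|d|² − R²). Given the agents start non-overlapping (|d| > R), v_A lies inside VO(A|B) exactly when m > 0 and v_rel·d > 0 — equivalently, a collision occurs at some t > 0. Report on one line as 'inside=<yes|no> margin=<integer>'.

d = (1, 26),  |d|² = 677;  R = 6+4 = 10,  c = 677−10² = 577
v_rel = (0, -6),  |v_rel|² = 36;  v_rel·d = (0)·(1) + (-6)·(26) = -156
36·t² + 312·t + 577 = 0  ⇒  m = (-156)² − 36·577 = 3564
m = 3564 > 0,  v_rel·d = -156 < 0  ⇒  outside

inside=no margin=3564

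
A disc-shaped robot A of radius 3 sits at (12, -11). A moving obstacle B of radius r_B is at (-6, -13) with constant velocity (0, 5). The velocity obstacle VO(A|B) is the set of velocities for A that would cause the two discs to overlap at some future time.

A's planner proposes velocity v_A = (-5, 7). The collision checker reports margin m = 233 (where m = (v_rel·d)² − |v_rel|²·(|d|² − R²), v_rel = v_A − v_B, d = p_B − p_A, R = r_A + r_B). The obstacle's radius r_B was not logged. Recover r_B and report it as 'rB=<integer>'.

m = 233
d = (-18, -2);  v_rel = (-5, 2),  |v_rel|² = 29
v_rel×d = (-5)·(-2) − (2)·(-18) = 46
since m = R²·29 − 46²:  R² = (2116 + 233) / 29 = 81
R = √81 = 9  ⇒  r_B = 9 − 3 = 6

rB=6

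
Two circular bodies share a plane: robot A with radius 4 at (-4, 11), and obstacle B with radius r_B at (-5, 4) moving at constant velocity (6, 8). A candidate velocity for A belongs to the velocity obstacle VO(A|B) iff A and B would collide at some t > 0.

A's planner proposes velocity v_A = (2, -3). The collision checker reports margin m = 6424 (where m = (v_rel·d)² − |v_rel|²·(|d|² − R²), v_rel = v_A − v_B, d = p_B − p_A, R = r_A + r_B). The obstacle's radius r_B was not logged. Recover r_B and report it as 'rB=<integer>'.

m = 6424
d = (-1, -7);  v_rel = (-4, -11),  |v_rel|² = 137
v_rel×d = (-4)·(-7) − (-11)·(-1) = 17
since m = R²·137 − 17²:  R² = (289 + 6424) / 137 = 49
R = √49 = 7  ⇒  r_B = 7 − 4 = 3

rB=3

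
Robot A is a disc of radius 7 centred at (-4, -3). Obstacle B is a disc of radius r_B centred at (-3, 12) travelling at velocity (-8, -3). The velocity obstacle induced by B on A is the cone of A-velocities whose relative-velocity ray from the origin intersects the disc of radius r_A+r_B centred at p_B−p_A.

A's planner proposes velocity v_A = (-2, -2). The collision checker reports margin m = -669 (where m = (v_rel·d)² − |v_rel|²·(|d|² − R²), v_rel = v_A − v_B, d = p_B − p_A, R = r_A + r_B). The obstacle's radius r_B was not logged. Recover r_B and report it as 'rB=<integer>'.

m = -669
d = (1, 15);  v_rel = (6, 1),  |v_rel|² = 37
v_rel×d = (6)·(15) − (1)·(1) = 89
since m = R²·37 − 89²:  R² = (7921 + -669) / 37 = 196
R = √196 = 14  ⇒  r_B = 14 − 7 = 7

rB=7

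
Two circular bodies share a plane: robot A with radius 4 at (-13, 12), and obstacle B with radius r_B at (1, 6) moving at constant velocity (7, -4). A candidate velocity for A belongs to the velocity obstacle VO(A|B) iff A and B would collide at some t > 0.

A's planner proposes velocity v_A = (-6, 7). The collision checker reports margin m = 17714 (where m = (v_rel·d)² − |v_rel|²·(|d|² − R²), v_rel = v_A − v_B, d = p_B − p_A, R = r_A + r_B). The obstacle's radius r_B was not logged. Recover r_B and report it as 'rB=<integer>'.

m = 17714
d = (14, -6);  v_rel = (-13, 11),  |v_rel|² = 290
v_rel×d = (-13)·(-6) − (11)·(14) = -76
since m = R²·290 − (-76)²:  R² = (5776 + 17714) / 290 = 81
R = √81 = 9  ⇒  r_B = 9 − 4 = 5

rB=5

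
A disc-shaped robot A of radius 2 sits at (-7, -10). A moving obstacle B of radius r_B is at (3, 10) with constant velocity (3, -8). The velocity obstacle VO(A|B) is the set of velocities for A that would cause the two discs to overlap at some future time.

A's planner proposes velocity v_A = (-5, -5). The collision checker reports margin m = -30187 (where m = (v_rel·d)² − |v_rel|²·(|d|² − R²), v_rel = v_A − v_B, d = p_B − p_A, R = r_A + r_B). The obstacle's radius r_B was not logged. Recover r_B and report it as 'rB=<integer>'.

m = -30187
d = (10, 20);  v_rel = (-8, 3),  |v_rel|² = 73
v_rel×d = (-8)·(20) − (3)·(10) = -190
since m = R²·73 − (-190)²:  R² = (36100 + -30187) / 73 = 81
R = √81 = 9  ⇒  r_B = 9 − 2 = 7

rB=7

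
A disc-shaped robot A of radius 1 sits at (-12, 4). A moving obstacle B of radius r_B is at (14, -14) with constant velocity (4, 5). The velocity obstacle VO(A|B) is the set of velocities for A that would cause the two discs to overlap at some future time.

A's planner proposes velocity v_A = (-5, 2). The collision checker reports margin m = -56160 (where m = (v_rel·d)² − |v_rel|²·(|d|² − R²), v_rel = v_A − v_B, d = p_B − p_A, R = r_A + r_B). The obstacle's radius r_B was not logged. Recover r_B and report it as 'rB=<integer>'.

m = -56160
d = (26, -18);  v_rel = (-9, -3),  |v_rel|² = 90
v_rel×d = (-9)·(-18) − (-3)·(26) = 240
since m = R²·90 − 240²:  R² = (57600 + -56160) / 90 = 16
R = √16 = 4  ⇒  r_B = 4 − 1 = 3

rB=3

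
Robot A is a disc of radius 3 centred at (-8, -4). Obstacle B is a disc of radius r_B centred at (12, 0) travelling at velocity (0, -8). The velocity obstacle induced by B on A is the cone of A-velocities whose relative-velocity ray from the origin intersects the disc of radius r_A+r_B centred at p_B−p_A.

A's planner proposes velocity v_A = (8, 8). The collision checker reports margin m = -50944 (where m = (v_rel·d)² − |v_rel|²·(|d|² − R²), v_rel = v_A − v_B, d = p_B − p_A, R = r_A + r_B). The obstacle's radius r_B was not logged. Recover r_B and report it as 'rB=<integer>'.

m = -50944
d = (20, 4);  v_rel = (8, 16),  |v_rel|² = 320
v_rel×d = (8)·(4) − (16)·(20) = -288
since m = R²·320 − (-288)²:  R² = (82944 + -50944) / 320 = 100
R = √100 = 10  ⇒  r_B = 10 − 3 = 7

rB=7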